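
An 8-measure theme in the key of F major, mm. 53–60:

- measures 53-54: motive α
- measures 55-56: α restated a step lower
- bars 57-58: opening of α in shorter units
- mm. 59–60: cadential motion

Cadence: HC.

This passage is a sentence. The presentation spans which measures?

measures 53–56

The presentation of a sentence is the basic idea (mm. 53–54) plus its repetition (measures 55–56); the presentation is therefore measures 53-56.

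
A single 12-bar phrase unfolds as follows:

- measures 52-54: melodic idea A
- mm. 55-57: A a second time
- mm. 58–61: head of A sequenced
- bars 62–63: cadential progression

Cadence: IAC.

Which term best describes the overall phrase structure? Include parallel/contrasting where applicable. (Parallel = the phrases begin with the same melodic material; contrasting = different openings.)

sentence

Basic idea (bars 52-54) + its repetition (bars 55-57) form the presentation; fragmentation and cadence (mm. 58-63) form the continuation — the 12-bar whole is a sentence.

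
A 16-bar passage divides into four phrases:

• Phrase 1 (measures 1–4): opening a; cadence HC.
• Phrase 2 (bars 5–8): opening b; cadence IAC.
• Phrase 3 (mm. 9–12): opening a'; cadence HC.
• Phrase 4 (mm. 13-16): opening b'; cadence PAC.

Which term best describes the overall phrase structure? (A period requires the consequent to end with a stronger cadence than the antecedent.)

Four phrases in two halves: the first half (mm. 1-8) ends with an imperfect authentic cadence, the second (mm. 9–16) with a perfect authentic cadence — a large antecedent–consequent pair, i.e. a double period.
Phrase 3 begins with the same material as phrase 1, making it parallel.

parallel double period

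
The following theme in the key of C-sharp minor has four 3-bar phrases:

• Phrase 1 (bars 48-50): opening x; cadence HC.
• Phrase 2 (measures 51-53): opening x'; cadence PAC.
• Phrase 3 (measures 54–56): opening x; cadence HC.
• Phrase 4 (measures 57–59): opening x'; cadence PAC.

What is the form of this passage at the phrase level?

The cadence pattern HC–PAC–HC–PAC is weak–strong twice, and phrases 3–4 restate phrases 1–2: a period heard twice, not a double period (which would end weakly at phrase 2).

repeated period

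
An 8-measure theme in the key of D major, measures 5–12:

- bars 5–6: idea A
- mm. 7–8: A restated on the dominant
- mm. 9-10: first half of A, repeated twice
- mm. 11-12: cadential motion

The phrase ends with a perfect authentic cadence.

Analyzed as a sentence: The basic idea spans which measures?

The presentation of a sentence is the basic idea (mm. 5–6) plus its repetition (measures 7–8); the basic idea is therefore mm. 5-6.

measures 5–6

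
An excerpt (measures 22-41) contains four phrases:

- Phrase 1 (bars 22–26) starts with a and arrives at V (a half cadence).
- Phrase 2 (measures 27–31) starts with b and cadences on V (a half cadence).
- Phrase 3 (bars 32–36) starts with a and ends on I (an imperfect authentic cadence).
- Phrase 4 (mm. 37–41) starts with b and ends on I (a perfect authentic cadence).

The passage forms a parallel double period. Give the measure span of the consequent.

measures 32–41

In a double period the first pair of phrases (ending half cadence) is the large antecedent and the second pair (ending perfect authentic cadence) is the large consequent; the consequent is measures 32–41.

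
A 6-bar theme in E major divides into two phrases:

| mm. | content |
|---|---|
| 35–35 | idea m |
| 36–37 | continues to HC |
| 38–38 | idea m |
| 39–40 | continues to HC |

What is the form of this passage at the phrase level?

Both phrases have the same opening (m) and the same cadence (half cadence): the second is a restatement, not a consequent, so this is a repeated phrase rather than a period.

repeated phrase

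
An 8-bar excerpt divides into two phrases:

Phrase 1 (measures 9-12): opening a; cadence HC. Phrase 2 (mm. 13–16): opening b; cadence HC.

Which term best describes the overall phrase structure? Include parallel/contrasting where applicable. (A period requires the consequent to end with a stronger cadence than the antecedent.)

The second phrase closes with a half cadence, which is not stronger than the first phrase's half cadence; without a weak→strong cadential pair there is no antecedent–consequent relationship, so this is a phrase group rather than a period.

phrase group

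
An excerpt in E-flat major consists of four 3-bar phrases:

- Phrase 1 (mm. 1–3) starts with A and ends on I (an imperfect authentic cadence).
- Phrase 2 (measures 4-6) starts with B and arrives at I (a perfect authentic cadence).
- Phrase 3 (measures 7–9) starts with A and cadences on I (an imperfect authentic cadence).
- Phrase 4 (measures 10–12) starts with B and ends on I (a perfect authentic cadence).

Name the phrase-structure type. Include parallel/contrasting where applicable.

repeated period

The cadence pattern IAC–PAC–IAC–PAC is weak–strong twice, and phrases 3–4 restate phrases 1–2: a period heard twice, not a double period (which would end weakly at phrase 2).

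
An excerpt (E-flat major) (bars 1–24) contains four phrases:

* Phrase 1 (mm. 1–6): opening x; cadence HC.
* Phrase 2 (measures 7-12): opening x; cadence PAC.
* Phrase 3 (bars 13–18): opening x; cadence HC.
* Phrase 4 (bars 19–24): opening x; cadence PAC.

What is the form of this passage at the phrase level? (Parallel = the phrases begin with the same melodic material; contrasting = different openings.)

The cadence pattern HC–PAC–HC–PAC is weak–strong twice, and phrases 3–4 restate phrases 1–2: a period heard twice, not a double period (which would end weakly at phrase 2).

repeated period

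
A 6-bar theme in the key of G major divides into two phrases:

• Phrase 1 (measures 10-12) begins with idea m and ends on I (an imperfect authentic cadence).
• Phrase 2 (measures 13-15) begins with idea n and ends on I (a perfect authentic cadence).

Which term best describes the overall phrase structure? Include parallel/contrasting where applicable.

Phrase 1 ends with an imperfect authentic cadence (weaker) and phrase 2 with a perfect authentic cadence (stronger): antecedent + consequent = a period.
The two phrases open with different material (m / n), so the period is contrasting.

contrasting period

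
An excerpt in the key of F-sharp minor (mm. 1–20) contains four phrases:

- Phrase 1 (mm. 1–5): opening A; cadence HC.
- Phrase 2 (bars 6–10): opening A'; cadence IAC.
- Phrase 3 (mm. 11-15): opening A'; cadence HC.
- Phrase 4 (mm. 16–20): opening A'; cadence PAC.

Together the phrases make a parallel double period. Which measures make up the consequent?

measures 11–20

In a double period the first pair of phrases (ending imperfect authentic cadence) is the large antecedent and the second pair (ending perfect authentic cadence) is the large consequent; the consequent is measures 11–20.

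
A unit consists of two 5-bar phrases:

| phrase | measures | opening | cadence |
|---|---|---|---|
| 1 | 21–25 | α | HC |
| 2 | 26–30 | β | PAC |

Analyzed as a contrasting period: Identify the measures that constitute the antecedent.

measures 21–25

The antecedent is the phrase ending with the weaker cadence (half cadence, phrase 1) and the consequent the one ending more conclusively (perfect authentic cadence, phrase 2); the antecedent is mm. 21–25.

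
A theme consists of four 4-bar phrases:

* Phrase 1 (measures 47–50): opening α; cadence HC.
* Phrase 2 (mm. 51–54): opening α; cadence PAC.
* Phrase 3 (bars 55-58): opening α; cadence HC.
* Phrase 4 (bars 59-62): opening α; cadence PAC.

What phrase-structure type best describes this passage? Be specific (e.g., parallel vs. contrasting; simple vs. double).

The cadence pattern HC–PAC–HC–PAC is weak–strong twice, and phrases 3–4 restate phrases 1–2: a period heard twice, not a double period (which would end weakly at phrase 2).

repeated period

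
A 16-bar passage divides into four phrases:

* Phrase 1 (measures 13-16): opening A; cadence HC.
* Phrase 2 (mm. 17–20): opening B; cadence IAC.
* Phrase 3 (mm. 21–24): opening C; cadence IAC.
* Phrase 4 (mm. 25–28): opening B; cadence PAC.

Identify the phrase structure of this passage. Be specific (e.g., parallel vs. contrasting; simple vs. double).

Four phrases in two halves: the first half (measures 13-20) ends with an imperfect authentic cadence, the second (bars 21–28) with a perfect authentic cadence — a large antecedent–consequent pair, i.e. a double period.
Phrase 3 begins with different material from phrase 1, making it contrasting.

contrasting double period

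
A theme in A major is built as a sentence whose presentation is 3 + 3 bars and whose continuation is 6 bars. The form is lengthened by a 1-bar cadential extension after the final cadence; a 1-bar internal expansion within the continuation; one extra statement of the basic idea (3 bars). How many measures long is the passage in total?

Basic sentence: 3 + 3 + 6 = 12 bars.
12 (basic form) + 1 (cadential extension) + 1 (internal expansion) + 3 (extra statement) = 17.

17 measures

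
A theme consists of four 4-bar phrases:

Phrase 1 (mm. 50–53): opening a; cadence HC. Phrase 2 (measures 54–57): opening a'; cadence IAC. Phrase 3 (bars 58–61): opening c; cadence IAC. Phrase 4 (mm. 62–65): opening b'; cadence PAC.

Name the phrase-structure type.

Four phrases in two halves: the first half (mm. 50-57) ends with an imperfect authentic cadence, the second (mm. 58–65) with a perfect authentic cadence — a large antecedent–consequent pair, i.e. a double period.
Phrase 3 begins with different material from phrase 1, making it contrasting.

contrasting double period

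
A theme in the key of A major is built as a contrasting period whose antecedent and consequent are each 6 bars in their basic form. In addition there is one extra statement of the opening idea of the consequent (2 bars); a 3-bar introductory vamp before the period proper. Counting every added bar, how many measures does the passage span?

Basic contrasting period: 6 + 6 = 12 bars.
12 (basic form) + 2 (extra statement) + 3 (introduction) = 17.

17 measures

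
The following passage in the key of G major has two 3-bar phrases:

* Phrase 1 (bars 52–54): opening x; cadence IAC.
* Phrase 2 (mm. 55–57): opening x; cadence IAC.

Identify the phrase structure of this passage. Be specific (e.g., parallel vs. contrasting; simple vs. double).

repeated phrase

Both phrases have the same opening (x) and the same cadence (imperfect authentic cadence): the second is a restatement, not a consequent, so this is a repeated phrase rather than a period.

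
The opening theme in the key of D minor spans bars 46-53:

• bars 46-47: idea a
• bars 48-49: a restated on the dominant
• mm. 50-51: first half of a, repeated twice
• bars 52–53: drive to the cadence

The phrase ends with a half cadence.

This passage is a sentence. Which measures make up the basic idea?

measures 46–47

The presentation of a sentence is the basic idea (mm. 46–47) plus its repetition (mm. 48–49); the basic idea is therefore mm. 46–47.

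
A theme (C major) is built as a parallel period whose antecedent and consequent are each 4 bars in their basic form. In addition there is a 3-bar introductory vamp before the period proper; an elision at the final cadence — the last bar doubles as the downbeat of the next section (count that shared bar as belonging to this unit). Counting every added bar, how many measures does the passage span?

Basic parallel period: 4 + 4 = 8 bars.
8 (basic form) + 3 (introduction) = 11.
The elision shares a bar with the next section but does not change this unit's count.

11 measures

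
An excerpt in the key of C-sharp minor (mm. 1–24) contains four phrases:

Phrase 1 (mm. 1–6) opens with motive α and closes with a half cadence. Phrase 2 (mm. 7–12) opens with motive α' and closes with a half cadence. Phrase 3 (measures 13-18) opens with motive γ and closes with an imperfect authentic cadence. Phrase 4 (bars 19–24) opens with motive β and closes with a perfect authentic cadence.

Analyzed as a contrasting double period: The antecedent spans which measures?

measures 1–12

In a double period the four phrases pair into a large antecedent (phrases 1–2, ending half cadence) and a large consequent (phrases 3–4, ending perfect authentic cadence). The antecedent spans bars 1–12.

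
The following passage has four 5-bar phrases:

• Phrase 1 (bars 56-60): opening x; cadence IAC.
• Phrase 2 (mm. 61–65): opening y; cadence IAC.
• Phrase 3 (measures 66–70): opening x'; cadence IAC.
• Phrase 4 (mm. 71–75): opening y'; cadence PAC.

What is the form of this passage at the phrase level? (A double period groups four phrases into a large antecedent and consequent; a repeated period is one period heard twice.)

Four phrases in two halves: the first half (measures 56-65) ends with an imperfect authentic cadence, the second (mm. 66–75) with a perfect authentic cadence — a large antecedent–consequent pair, i.e. a double period.
Phrase 3 begins with the same material as phrase 1, making it parallel.

parallel double period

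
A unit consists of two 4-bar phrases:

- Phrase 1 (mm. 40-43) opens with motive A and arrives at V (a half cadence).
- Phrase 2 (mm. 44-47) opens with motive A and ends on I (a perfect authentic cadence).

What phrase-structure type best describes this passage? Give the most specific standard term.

parallel period

Phrase 1 ends with a half cadence (weaker) and phrase 2 with a perfect authentic cadence (stronger): antecedent + consequent = a period.
The two phrases open with the same material (A / A), so the period is parallel.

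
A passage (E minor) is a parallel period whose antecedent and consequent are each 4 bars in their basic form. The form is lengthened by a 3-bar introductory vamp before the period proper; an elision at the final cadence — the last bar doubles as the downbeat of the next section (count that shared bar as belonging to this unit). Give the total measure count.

11 measures

Basic parallel period: 4 + 4 = 8 bars.
8 (basic form) + 3 (introduction) = 11.
The elision shares a bar with the next section but does not change this unit's count.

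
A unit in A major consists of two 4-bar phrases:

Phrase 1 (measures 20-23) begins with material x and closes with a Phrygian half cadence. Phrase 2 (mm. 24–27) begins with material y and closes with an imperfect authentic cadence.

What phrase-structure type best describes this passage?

Phrase 1 ends with a Phrygian half cadence (weaker) and phrase 2 with an imperfect authentic cadence (stronger): antecedent + consequent = a period.
The two phrases open with different material (x / y), so the period is contrasting.

contrasting period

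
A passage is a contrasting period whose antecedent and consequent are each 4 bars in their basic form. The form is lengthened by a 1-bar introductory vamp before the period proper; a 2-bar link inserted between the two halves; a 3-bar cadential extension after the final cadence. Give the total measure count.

Basic contrasting period: 4 + 4 = 8 bars.
8 (basic form) + 1 (introduction) + 2 (link) + 3 (cadential extension) = 14.

14 measures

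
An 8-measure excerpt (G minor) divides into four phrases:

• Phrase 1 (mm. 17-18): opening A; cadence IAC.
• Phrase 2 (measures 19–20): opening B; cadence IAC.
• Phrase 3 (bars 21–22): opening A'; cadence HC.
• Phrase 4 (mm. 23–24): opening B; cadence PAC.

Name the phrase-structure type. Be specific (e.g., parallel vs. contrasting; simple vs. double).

Four phrases in two halves: the first half (measures 17-20) ends with an imperfect authentic cadence, the second (mm. 21–24) with a perfect authentic cadence — a large antecedent–consequent pair, i.e. a double period.
Phrase 3 begins with the same material as phrase 1, making it parallel.

parallel double period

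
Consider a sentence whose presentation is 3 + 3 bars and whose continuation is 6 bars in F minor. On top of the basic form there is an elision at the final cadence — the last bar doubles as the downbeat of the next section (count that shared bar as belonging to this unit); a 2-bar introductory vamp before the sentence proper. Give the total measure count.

14 measures

Basic sentence: 3 + 3 + 6 = 12 bars.
12 (basic form) + 2 (introduction) = 14.
The elision shares a bar with the next section but does not change this unit's count.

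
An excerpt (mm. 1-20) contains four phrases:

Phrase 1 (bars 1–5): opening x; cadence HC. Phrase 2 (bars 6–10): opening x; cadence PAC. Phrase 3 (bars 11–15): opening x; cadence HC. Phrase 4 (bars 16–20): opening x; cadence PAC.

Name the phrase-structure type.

The cadence pattern HC–PAC–HC–PAC is weak–strong twice, and phrases 3–4 restate phrases 1–2: a period heard twice, not a double period (which would end weakly at phrase 2).

repeated period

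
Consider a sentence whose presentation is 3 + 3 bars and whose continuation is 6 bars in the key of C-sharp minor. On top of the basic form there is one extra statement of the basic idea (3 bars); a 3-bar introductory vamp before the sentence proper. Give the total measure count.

Basic sentence: 3 + 3 + 6 = 12 bars.
12 (basic form) + 3 (extra statement) + 3 (introduction) = 18.

18 measures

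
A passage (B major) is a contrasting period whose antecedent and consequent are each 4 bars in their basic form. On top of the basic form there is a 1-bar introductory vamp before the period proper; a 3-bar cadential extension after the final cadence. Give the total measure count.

12 measures

Basic contrasting period: 4 + 4 = 8 bars.
8 (basic form) + 1 (introduction) + 3 (cadential extension) = 12.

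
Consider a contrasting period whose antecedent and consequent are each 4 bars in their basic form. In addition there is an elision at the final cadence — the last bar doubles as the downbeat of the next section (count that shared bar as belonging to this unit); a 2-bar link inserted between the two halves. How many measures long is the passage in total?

10 measures

Basic contrasting period: 4 + 4 = 8 bars.
8 (basic form) + 2 (link) = 10.
The elision shares a bar with the next section but does not change this unit's count.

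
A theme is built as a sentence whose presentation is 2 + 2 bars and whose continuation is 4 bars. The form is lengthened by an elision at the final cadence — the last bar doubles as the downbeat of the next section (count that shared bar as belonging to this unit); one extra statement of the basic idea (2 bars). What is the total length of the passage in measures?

Basic sentence: 2 + 2 + 4 = 8 bars.
8 (basic form) + 2 (extra statement) = 10.
The elision shares a bar with the next section but does not change this unit's count.

10 measures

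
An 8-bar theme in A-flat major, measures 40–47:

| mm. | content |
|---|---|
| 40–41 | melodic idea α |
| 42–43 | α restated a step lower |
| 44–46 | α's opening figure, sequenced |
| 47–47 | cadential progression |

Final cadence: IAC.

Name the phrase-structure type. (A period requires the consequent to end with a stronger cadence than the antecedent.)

Basic idea (mm. 40–41) + its repetition (measures 42-43) form the presentation; fragmentation and cadence (measures 44–47) form the continuation — the 8-bar whole is a sentence.

sentence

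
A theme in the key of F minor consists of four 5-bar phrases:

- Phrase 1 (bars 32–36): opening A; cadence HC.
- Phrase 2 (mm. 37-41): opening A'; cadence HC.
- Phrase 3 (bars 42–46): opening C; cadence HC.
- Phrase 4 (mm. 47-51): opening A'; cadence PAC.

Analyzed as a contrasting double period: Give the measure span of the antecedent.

measures 32–41

In a double period the four phrases pair into a large antecedent (phrases 1–2, ending half cadence) and a large consequent (phrases 3–4, ending perfect authentic cadence). The antecedent spans mm. 32-41.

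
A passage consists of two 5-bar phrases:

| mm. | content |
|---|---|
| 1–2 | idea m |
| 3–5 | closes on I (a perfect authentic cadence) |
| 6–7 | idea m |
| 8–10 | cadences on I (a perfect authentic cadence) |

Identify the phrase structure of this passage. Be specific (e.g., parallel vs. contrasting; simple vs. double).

repeated phrase

Both phrases have the same opening (m) and the same cadence (perfect authentic cadence): the second is a restatement, not a consequent, so this is a repeated phrase rather than a period.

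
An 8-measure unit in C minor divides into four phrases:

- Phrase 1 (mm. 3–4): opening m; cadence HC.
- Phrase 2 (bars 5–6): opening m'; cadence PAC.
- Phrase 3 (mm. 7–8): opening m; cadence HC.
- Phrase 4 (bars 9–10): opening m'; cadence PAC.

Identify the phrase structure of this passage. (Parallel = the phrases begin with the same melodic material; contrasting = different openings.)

The cadence pattern HC–PAC–HC–PAC is weak–strong twice, and phrases 3–4 restate phrases 1–2: a period heard twice, not a double period (which would end weakly at phrase 2).

repeated period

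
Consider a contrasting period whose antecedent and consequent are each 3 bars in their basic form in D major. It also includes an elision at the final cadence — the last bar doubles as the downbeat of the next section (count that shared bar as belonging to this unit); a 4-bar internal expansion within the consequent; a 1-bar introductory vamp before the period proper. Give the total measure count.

11 measures

Basic contrasting period: 3 + 3 = 6 bars.
6 (basic form) + 4 (internal expansion) + 1 (introduction) = 11.
The elision shares a bar with the next section but does not change this unit's count.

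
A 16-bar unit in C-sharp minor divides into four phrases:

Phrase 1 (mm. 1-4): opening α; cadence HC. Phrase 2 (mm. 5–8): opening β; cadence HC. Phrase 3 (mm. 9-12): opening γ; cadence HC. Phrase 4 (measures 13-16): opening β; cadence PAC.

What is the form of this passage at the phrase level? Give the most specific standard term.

Four phrases in two halves: the first half (mm. 1-8) ends with a half cadence, the second (bars 9-16) with a perfect authentic cadence — a large antecedent–consequent pair, i.e. a double period.
Phrase 3 begins with different material from phrase 1, making it contrasting.

contrasting double period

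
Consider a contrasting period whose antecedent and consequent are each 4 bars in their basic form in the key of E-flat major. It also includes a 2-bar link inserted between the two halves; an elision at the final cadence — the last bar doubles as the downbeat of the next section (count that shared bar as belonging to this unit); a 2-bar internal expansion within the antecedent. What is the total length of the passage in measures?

Basic contrasting period: 4 + 4 = 8 bars.
8 (basic form) + 2 (link) + 2 (internal expansion) = 12.
The elision shares a bar with the next section but does not change this unit's count.

12 measures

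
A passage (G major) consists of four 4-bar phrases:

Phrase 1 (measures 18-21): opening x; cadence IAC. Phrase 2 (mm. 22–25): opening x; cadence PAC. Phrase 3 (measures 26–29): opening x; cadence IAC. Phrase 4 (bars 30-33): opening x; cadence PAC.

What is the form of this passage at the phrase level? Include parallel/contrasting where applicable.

repeated period

The cadence pattern IAC–PAC–IAC–PAC is weak–strong twice, and phrases 3–4 restate phrases 1–2: a period heard twice, not a double period (which would end weakly at phrase 2).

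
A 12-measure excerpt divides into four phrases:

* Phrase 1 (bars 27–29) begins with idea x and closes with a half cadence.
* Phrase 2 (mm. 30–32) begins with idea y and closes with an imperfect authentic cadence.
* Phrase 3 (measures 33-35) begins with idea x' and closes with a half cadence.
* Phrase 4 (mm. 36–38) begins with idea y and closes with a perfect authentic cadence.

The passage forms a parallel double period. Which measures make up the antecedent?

In a double period the first pair of phrases (ending imperfect authentic cadence) is the large antecedent and the second pair (ending perfect authentic cadence) is the large consequent; the antecedent is measures 27–32.

measures 27–32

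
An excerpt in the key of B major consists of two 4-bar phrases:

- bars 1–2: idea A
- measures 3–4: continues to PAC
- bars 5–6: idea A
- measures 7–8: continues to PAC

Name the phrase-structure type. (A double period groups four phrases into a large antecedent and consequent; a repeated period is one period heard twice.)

repeated phrase

Both phrases have the same opening (A) and the same cadence (perfect authentic cadence): the second is a restatement, not a consequent, so this is a repeated phrase rather than a period.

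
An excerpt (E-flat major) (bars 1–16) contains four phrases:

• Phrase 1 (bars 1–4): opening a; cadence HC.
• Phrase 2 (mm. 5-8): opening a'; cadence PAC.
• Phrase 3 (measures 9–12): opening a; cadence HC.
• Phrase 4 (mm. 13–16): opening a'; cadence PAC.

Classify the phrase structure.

repeated period

The cadence pattern HC–PAC–HC–PAC is weak–strong twice, and phrases 3–4 restate phrases 1–2: a period heard twice, not a double period (which would end weakly at phrase 2).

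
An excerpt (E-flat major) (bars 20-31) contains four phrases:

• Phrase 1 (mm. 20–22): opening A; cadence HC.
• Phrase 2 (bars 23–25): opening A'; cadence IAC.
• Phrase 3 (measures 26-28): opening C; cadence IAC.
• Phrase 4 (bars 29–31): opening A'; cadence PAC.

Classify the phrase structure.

Four phrases in two halves: the first half (bars 20–25) ends with an imperfect authentic cadence, the second (mm. 26-31) with a perfect authentic cadence — a large antecedent–consequent pair, i.e. a double period.
Phrase 3 begins with different material from phrase 1, making it contrasting.

contrasting double period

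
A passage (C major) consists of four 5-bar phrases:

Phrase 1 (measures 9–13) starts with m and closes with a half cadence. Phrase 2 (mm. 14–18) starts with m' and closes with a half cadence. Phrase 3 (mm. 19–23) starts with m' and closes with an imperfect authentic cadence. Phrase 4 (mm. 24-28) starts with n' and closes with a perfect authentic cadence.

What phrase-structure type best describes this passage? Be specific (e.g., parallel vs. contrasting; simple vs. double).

Four phrases in two halves: the first half (mm. 9–18) ends with a half cadence, the second (mm. 19–28) with a perfect authentic cadence — a large antecedent–consequent pair, i.e. a double period.
Phrase 3 begins with the same material as phrase 1, making it parallel.

parallel double period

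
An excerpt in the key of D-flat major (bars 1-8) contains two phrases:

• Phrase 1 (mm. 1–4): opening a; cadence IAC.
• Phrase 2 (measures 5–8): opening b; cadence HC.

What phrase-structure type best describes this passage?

phrase group

The second phrase closes with a half cadence, which is not stronger than the first phrase's imperfect authentic cadence; without a weak→strong cadential pair there is no antecedent–consequent relationship, so this is a phrase group rather than a period.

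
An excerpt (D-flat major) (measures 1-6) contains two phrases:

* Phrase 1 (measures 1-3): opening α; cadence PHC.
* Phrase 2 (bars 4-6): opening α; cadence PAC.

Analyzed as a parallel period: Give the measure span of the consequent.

The antecedent is the phrase ending with the weaker cadence (Phrygian half cadence, phrase 1) and the consequent the one ending more conclusively (perfect authentic cadence, phrase 2); the consequent is mm. 4–6.

measures 4–6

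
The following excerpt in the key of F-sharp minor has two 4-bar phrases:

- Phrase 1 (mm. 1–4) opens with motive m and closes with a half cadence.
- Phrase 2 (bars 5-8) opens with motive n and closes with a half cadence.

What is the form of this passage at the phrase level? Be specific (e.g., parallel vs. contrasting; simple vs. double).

The second phrase closes with a half cadence, which is not stronger than the first phrase's half cadence; without a weak→strong cadential pair there is no antecedent–consequent relationship, so this is a phrase group rather than a period.

phrase group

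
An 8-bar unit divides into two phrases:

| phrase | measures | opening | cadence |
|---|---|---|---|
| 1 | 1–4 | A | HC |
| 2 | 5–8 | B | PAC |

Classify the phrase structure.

contrasting period

Phrase 1 ends with a half cadence (weaker) and phrase 2 with a perfect authentic cadence (stronger): antecedent + consequent = a period.
The two phrases open with different material (A / B), so the period is contrasting.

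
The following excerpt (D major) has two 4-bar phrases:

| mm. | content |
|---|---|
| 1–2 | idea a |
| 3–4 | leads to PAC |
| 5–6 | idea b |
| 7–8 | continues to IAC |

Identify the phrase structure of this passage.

The second phrase closes with an imperfect authentic cadence, which is not stronger than the first phrase's perfect authentic cadence; without a weak→strong cadential pair there is no antecedent–consequent relationship, so this is a phrase group rather than a period.

phrase group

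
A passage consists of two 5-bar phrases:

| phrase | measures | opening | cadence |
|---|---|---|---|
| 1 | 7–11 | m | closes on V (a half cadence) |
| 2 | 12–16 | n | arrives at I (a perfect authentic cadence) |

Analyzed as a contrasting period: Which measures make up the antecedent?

The antecedent is the phrase ending with the weaker cadence (half cadence, phrase 1) and the consequent the one ending more conclusively (perfect authentic cadence, phrase 2); the antecedent is mm. 7–11.

measures 7–11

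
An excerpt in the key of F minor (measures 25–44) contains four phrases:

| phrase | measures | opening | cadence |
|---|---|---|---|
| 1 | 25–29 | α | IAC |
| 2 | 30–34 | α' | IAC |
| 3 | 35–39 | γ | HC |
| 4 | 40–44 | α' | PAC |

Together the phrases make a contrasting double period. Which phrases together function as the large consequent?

phrases 3 and 4

In a double period the first pair of phrases (ending imperfect authentic cadence) is the large antecedent and the second pair (ending perfect authentic cadence) is the large consequent; the consequent is phrases 3 and 4.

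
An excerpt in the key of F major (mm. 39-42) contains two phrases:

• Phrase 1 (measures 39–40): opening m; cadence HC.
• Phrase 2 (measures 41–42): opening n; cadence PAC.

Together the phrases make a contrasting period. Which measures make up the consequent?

measures 41–42

The phrase ending with the weaker cadence (half cadence) is the antecedent; the one ending more conclusively (perfect authentic cadence) is the consequent. The consequent is measures 41–42.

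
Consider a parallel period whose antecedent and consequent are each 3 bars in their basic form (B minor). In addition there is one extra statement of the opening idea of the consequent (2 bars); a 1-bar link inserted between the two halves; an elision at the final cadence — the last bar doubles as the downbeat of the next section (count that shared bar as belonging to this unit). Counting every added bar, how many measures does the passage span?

Basic parallel period: 3 + 3 = 6 bars.
6 (basic form) + 2 (extra statement) + 1 (link) = 9.
The elision shares a bar with the next section but does not change this unit's count.

9 measures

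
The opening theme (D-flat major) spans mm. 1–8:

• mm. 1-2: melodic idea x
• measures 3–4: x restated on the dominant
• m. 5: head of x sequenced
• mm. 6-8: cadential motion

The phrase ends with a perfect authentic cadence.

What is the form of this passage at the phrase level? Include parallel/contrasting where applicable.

Basic idea (mm. 1–2) + its repetition (measures 3-4) form the presentation; fragmentation and cadence (mm. 5–8) form the continuation — the 8-bar whole is a sentence.

sentence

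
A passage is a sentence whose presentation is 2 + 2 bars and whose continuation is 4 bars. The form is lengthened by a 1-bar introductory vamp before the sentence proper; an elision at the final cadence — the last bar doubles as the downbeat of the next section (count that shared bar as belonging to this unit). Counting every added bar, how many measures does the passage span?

9 measures

Basic sentence: 2 + 2 + 4 = 8 bars.
8 (basic form) + 1 (introduction) = 9.
The elision shares a bar with the next section but does not change this unit's count.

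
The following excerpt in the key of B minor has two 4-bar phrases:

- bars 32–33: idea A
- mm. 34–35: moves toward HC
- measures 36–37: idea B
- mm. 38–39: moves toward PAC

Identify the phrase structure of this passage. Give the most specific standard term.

contrasting period

Phrase 1 ends with a half cadence (weaker) and phrase 2 with a perfect authentic cadence (stronger): antecedent + consequent = a period.
The two phrases open with different material (A / B), so the period is contrasting.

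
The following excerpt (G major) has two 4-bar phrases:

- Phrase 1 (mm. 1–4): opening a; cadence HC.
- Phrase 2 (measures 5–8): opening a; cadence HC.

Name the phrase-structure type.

Both phrases have the same opening (a) and the same cadence (half cadence): the second is a restatement, not a consequent, so this is a repeated phrase rather than a period.

repeated phrase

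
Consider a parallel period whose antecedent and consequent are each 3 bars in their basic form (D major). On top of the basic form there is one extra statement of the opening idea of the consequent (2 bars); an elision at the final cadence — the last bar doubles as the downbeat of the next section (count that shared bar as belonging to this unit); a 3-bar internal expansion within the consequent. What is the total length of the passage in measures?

11 measures

Basic parallel period: 3 + 3 = 6 bars.
6 (basic form) + 2 (extra statement) + 3 (internal expansion) = 11.
The elision shares a bar with the next section but does not change this unit's count.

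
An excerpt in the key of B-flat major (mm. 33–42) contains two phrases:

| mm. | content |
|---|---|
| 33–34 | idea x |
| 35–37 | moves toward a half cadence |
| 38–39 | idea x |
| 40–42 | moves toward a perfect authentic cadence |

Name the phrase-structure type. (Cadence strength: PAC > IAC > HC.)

Phrase 1 ends with a half cadence (weaker) and phrase 2 with a perfect authentic cadence (stronger): antecedent + consequent = a period.
The two phrases open with the same material (x / x), so the period is parallel.

parallel period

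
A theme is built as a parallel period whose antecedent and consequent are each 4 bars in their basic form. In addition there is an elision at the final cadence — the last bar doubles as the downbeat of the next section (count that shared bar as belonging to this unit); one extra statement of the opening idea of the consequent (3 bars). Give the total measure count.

11 measures

Basic parallel period: 4 + 4 = 8 bars.
8 (basic form) + 3 (extra statement) = 11.
The elision shares a bar with the next section but does not change this unit's count.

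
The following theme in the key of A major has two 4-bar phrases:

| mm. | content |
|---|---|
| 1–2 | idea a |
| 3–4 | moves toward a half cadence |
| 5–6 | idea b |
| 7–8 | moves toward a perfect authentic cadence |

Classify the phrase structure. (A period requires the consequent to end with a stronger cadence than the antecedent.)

Phrase 1 ends with a half cadence (weaker) and phrase 2 with a perfect authentic cadence (stronger): antecedent + consequent = a period.
The two phrases open with different material (a / b), so the period is contrasting.

contrasting period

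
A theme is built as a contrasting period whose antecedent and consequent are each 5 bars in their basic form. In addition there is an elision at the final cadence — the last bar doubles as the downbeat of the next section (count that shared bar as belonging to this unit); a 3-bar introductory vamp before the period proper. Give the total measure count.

13 measures

Basic contrasting period: 5 + 5 = 10 bars.
10 (basic form) + 3 (introduction) = 13.
The elision shares a bar with the next section but does not change this unit's count.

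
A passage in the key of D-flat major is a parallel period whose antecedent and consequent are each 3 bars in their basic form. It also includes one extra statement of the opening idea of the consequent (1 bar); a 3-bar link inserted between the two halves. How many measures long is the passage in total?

Basic parallel period: 3 + 3 = 6 bars.
6 (basic form) + 1 (extra statement) + 3 (link) = 10.

10 measures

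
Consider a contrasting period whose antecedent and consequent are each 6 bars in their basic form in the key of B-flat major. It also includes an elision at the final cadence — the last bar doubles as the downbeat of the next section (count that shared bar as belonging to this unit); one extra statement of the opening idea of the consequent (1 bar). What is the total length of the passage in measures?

13 measures

Basic contrasting period: 6 + 6 = 12 bars.
12 (basic form) + 1 (extra statement) = 13.
The elision shares a bar with the next section but does not change this unit's count.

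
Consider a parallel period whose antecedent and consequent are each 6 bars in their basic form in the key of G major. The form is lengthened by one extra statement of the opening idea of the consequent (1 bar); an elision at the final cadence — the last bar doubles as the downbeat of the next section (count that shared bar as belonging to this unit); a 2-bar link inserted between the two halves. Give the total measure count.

Basic parallel period: 6 + 6 = 12 bars.
12 (basic form) + 1 (extra statement) + 2 (link) = 15.
The elision shares a bar with the next section but does not change this unit's count.

15 measures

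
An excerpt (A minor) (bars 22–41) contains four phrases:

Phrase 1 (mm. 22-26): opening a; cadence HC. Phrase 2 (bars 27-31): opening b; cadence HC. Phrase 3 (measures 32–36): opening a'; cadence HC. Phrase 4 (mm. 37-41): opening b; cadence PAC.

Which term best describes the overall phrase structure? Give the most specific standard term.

parallel double period

Four phrases in two halves: the first half (measures 22–31) ends with a half cadence, the second (mm. 32–41) with a perfect authentic cadence — a large antecedent–consequent pair, i.e. a double period.
Phrase 3 begins with the same material as phrase 1, making it parallel.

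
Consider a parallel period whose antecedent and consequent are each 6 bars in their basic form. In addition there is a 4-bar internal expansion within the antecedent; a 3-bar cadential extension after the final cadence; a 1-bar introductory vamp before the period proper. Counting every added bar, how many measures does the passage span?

Basic parallel period: 6 + 6 = 12 bars.
12 (basic form) + 4 (internal expansion) + 3 (cadential extension) + 1 (introduction) = 20.

20 measures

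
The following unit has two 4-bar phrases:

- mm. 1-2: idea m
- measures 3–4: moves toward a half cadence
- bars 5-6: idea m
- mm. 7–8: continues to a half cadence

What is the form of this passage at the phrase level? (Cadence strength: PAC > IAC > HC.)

repeated phrase

Both phrases have the same opening (m) and the same cadence (half cadence): the second is a restatement, not a consequent, so this is a repeated phrase rather than a period.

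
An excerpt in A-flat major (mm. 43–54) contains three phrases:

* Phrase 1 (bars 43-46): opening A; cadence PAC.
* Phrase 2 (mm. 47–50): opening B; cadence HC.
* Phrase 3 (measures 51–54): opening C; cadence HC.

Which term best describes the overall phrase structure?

phrase group

The final phrase closes with a half cadence, which is not stronger than the preceding half cadence; the 3 phrases lack an overall antecedent–consequent design and so form a phrase group.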